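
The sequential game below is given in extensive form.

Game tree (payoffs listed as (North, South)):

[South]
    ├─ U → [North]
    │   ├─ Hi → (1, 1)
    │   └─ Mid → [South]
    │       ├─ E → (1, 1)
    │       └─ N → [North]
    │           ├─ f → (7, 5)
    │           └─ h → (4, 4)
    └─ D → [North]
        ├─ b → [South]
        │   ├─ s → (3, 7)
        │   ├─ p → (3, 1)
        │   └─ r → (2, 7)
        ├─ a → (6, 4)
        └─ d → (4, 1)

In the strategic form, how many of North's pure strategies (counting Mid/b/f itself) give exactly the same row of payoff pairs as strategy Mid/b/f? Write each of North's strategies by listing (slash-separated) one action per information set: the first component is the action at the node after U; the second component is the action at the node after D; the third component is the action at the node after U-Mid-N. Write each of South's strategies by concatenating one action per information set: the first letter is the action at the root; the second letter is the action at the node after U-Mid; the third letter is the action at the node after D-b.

1

Row for Mid/b/f (columns UEs, UEp, UEr, UNs, UNp, UNr, DEs, DEp, DEr, DNs, DNp, DNr): (1,1) (1,1) (1,1) (7,5) (7,5) (7,5) (3,7) (3,1) (2,7) (3,7) (3,1) (2,7).
Every one of North's information sets is on the play path for some reply by South when North follows Mid/b/f.
Changing the action at any of them therefore changes at least one column, so only Mid/b/f itself gives this row.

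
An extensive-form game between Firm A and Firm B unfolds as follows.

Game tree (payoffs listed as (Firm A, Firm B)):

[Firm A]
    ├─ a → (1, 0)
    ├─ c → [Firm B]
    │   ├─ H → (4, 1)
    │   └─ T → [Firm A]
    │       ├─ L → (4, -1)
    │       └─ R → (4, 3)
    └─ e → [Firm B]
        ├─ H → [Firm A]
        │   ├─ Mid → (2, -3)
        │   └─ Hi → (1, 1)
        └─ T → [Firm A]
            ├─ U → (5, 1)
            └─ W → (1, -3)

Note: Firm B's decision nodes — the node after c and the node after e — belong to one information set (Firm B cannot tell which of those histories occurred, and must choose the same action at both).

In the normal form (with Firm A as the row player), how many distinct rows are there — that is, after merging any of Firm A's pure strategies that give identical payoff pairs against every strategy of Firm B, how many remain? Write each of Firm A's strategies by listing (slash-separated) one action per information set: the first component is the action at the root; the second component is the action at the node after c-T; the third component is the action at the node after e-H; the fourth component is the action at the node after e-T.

7

Firm A has 24 pure strategies: a/L/Mid/U, a/L/Mid/W, a/L/Hi/U, a/L/Hi/W, a/R/Mid/U, a/R/Mid/W, a/R/Hi/U, a/R/Hi/W, c/L/Mid/U, c/L/Mid/W, c/L/Hi/U, c/L/Hi/W, c/R/Mid/U, c/R/Mid/W, c/R/Hi/U, c/R/Hi/W, e/L/Mid/U, e/L/Mid/W, e/L/Hi/U, e/L/Hi/W, e/R/Mid/U, e/R/Mid/W, e/R/Hi/U, e/R/Hi/W. Columns: H, T.
{a/L/Mid/U, a/L/Mid/W, a/L/Hi/U, a/L/Hi/W, a/R/Mid/U, a/R/Mid/W, a/R/Hi/U, a/R/Hi/W} → row (1,0) (1,0)
{c/L/Mid/U, c/L/Mid/W, c/L/Hi/U, c/L/Hi/W} → row (4,1) (4,-1)
{c/R/Mid/U, c/R/Mid/W, c/R/Hi/U, c/R/Hi/W} → row (4,1) (4,3)
{e/L/Mid/U, e/R/Mid/U} → row (2,-3) (5,1)
{e/L/Mid/W, e/R/Mid/W} → row (2,-3) (1,-3)
{e/L/Hi/U, e/R/Hi/U} → row (1,1) (5,1)
{e/L/Hi/W, e/R/Hi/W} → row (1,1) (1,-3)
That's 7 distinct rows out of 24 strategies.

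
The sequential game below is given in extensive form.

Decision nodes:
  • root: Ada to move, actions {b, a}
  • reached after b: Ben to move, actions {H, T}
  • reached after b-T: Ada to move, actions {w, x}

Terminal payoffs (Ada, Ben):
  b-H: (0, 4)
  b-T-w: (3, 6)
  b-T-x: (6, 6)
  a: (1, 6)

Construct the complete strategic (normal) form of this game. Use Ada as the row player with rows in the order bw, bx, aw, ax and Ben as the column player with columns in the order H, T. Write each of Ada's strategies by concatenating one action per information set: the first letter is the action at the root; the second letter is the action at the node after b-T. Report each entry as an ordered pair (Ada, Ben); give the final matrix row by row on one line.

            H        T
  bw    (0,4)    (3,6)
  bx    (0,4)    (6,6)
  aw    (1,6)    (1,6)
  ax    (1,6)    (1,6)

bw: (0,4) (3,6) | bx: (0,4) (6,6) | aw: (1,6) (1,6) | ax: (1,6) (1,6)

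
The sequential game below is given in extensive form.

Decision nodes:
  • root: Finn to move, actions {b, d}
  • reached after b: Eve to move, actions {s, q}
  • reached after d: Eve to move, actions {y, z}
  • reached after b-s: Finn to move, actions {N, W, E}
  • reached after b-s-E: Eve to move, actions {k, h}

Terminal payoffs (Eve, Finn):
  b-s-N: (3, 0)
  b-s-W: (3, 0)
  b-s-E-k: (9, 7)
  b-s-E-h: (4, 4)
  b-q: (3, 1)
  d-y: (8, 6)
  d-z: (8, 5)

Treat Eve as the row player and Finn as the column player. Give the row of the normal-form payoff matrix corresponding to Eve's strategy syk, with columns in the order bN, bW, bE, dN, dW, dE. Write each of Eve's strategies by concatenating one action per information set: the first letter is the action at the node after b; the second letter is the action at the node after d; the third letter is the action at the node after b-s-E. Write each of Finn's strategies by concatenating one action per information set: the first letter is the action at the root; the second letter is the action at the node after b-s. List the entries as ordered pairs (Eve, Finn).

(3,0) (3,0) (9,7) (8,6) (8,6) (8,6)

vs bN: Finn plays b → Eve plays s at [b] → Finn plays N at [b-s] → (3, 0)
vs bW: Finn plays b → Eve plays s at [b] → Finn plays W at [b-s] → (3, 0)
vs bE: Finn plays b → Eve plays s at [b] → Finn plays E at [b-s] → Eve plays k at [b-s-E] → (9, 7)
vs dN: Finn plays d → Eve plays y at [d] → (8, 6)
vs dW: Finn plays d → Eve plays y at [d] → (8, 6)
vs dE: Finn plays d → Eve plays y at [d] → (8, 6)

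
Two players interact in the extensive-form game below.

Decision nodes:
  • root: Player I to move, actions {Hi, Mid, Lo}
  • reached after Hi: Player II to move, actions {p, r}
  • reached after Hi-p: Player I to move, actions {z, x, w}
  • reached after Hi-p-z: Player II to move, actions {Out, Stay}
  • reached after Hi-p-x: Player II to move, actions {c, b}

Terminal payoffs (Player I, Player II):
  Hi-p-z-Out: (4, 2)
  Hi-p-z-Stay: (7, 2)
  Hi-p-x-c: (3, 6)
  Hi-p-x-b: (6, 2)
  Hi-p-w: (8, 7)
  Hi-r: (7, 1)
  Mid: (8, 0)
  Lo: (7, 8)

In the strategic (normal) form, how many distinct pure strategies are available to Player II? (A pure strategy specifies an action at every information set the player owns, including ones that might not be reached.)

8

Player II owns the node after Hi with actions {p, r} — two choices.
Player II owns the node after Hi-p-z with actions {Out, Stay} — two choices.
Player II owns the node after Hi-p-x with actions {c, b} — two choices.
A pure strategy fixes one action at each information set independently, so the count is the product 2 × 2 × 2 = 8.
(For reference, Player I has 9 pure strategies, giving a 8×9 normal-form matrix.)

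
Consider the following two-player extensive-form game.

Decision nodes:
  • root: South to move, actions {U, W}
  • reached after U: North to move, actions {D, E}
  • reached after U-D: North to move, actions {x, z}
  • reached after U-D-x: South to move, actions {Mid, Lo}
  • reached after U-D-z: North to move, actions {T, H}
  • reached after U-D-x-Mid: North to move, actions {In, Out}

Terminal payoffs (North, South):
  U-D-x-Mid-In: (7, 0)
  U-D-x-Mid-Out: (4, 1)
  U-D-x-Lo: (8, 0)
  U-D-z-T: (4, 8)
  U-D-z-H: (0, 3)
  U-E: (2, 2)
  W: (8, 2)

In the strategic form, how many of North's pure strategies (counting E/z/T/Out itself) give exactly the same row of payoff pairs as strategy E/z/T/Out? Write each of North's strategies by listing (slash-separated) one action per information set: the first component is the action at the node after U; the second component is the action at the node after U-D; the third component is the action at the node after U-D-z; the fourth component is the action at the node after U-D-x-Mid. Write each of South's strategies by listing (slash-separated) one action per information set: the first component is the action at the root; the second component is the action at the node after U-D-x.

Row for E/z/T/Out (columns U/Mid, U/Lo, W/Mid, W/Lo): (2,2) (2,2) (8,2) (8,2).
Under E/z/T/Out, North's choice at the node after U-D and at the node after U-D-z and at the node after U-D-x-Mid can never be reached regardless of what South does, so varying those choices leaves every outcome unchanged.
Holding the reachable choices fixed and varying the unreachable ones freely already gives 2 × 2 × 2 = 8 equivalent strategies.
No other strategy reproduces this row, so those 8 are the full class: E/x/T/In, E/x/T/Out, E/x/H/In, E/x/H/Out, E/z/T/In, E/z/T/Out, E/z/H/In, E/z/H/Out.

8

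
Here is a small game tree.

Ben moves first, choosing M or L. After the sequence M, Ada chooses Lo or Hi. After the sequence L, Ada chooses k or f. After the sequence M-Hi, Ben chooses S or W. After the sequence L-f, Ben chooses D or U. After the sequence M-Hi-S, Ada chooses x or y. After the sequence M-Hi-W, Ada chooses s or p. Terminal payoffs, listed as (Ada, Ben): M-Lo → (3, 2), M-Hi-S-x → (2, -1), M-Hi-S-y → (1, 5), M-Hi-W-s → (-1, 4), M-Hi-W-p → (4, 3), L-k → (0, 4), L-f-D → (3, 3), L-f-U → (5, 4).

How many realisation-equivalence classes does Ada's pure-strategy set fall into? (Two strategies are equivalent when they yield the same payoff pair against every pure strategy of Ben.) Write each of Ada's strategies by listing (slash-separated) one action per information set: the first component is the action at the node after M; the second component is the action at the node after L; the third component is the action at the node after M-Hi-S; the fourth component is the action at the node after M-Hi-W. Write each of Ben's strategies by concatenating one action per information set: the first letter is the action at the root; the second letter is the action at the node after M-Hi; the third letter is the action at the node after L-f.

10

Ada has 16 pure strategies: Lo/k/x/s, Lo/k/x/p, Lo/k/y/s, Lo/k/y/p, Lo/f/x/s, Lo/f/x/p, Lo/f/y/s, Lo/f/y/p, Hi/k/x/s, Hi/k/x/p, Hi/k/y/s, Hi/k/y/p, Hi/f/x/s, Hi/f/x/p, Hi/f/y/s, Hi/f/y/p. Columns: MSD, MSU, MWD, MWU, LSD, LSU, LWD, LWU.
{Lo/k/x/s, Lo/k/x/p, Lo/k/y/s, Lo/k/y/p} → row (3,2) (3,2) (3,2) (3,2) (0,4) (0,4) (0,4) (0,4)
{Lo/f/x/s, Lo/f/x/p, Lo/f/y/s, Lo/f/y/p} → row (3,2) (3,2) (3,2) (3,2) (3,3) (5,4) (3,3) (5,4)
{Hi/k/x/s} → row (2,-1) (2,-1) (-1,4) (-1,4) (0,4) (0,4) (0,4) (0,4)
{Hi/k/x/p} → row (2,-1) (2,-1) (4,3) (4,3) (0,4) (0,4) (0,4) (0,4)
{Hi/k/y/s} → row (1,5) (1,5) (-1,4) (-1,4) (0,4) (0,4) (0,4) (0,4)
{Hi/k/y/p} → row (1,5) (1,5) (4,3) (4,3) (0,4) (0,4) (0,4) (0,4)
{Hi/f/x/s} → row (2,-1) (2,-1) (-1,4) (-1,4) (3,3) (5,4) (3,3) (5,4)
{Hi/f/x/p} → row (2,-1) (2,-1) (4,3) (4,3) (3,3) (5,4) (3,3) (5,4)
{Hi/f/y/s} → row (1,5) (1,5) (-1,4) (-1,4) (3,3) (5,4) (3,3) (5,4)
{Hi/f/y/p} → row (1,5) (1,5) (4,3) (4,3) (3,3) (5,4) (3,3) (5,4)
That's 10 distinct rows out of 16 strategies.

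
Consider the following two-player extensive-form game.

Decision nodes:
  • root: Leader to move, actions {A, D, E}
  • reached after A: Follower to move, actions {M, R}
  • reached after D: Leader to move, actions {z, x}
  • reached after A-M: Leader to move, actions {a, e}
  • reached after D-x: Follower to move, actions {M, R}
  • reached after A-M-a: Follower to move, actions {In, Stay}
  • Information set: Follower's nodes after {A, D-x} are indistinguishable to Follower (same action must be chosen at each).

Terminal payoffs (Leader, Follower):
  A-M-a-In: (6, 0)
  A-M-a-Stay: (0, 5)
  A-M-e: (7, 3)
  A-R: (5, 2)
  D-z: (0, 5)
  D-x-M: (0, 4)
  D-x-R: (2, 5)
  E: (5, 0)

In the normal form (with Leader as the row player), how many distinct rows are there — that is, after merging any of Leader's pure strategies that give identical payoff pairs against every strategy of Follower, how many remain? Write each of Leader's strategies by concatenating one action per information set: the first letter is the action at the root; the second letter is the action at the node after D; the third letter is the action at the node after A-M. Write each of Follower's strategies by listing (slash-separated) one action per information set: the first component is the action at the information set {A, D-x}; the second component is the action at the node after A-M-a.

Leader has 12 pure strategies: Aza, Aze, Axa, Axe, Dza, Dze, Dxa, Dxe, Eza, Eze, Exa, Exe. Columns: M/In, M/Stay, R/In, R/Stay.
{Aza, Axa} → row (6,0) (0,5) (5,2) (5,2)
{Aze, Axe} → row (7,3) (7,3) (5,2) (5,2)
{Dza, Dze} → row (0,5) (0,5) (0,5) (0,5)
{Dxa, Dxe} → row (0,4) (0,4) (2,5) (2,5)
{Eza, Eze, Exa, Exe} → row (5,0) (5,0) (5,0) (5,0)
That's 5 distinct rows out of 12 strategies.

5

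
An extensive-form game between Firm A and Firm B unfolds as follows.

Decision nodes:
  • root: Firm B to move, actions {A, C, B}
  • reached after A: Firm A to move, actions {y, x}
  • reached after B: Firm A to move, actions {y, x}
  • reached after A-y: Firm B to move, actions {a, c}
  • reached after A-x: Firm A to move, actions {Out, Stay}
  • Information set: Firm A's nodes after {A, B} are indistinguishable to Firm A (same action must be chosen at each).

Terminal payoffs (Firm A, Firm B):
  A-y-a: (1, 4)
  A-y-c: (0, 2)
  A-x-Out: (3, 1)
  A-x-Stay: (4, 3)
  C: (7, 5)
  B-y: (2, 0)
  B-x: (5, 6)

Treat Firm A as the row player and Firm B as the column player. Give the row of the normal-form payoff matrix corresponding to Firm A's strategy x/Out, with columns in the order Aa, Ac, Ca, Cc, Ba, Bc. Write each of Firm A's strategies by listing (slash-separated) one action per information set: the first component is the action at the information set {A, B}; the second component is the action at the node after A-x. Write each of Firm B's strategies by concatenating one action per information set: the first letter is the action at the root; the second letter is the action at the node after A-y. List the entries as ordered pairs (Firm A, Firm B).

vs Aa: Firm B plays A → Firm A plays x at [A] → Firm A plays Out at [A-x] → (3, 1)
vs Ac: Firm B plays A → Firm A plays x at [A] → Firm A plays Out at [A-x] → (3, 1)
vs Ca: Firm B plays C → (7, 5)
vs Cc: Firm B plays C → (7, 5)
vs Ba: Firm B plays B → Firm A plays x at [B] → (5, 6)
vs Bc: Firm B plays B → Firm A plays x at [B] → (5, 6)

(3,1) (3,1) (7,5) (7,5) (5,6) (5,6)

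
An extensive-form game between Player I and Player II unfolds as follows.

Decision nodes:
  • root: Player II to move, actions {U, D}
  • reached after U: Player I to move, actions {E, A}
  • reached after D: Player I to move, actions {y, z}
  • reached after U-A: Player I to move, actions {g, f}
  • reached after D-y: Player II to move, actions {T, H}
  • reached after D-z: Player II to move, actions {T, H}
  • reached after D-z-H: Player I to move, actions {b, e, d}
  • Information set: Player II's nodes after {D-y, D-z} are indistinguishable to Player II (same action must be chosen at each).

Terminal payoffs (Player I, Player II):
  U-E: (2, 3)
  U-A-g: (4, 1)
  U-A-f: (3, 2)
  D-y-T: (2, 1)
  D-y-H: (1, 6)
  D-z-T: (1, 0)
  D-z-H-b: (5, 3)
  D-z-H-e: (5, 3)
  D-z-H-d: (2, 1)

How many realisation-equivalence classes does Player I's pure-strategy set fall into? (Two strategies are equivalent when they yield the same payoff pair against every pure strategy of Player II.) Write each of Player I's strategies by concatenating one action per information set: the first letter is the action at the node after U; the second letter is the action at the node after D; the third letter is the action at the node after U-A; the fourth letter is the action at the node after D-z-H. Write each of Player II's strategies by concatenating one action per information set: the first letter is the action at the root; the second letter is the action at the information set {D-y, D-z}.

9

Player I has 24 pure strategies: Eygb, Eyge, Eygd, Eyfb, Eyfe, Eyfd, Ezgb, Ezge, Ezgd, Ezfb, Ezfe, Ezfd, Aygb, Ayge, Aygd, Ayfb, Ayfe, Ayfd, Azgb, Azge, Azgd, Azfb, Azfe, Azfd. Columns: UT, UH, DT, DH.
{Eygb, Eyge, Eygd, Eyfb, Eyfe, Eyfd} → row (2,3) (2,3) (2,1) (1,6)
{Ezgb, Ezge, Ezfb, Ezfe} → row (2,3) (2,3) (1,0) (5,3)
{Ezgd, Ezfd} → row (2,3) (2,3) (1,0) (2,1)
{Aygb, Ayge, Aygd} → row (4,1) (4,1) (2,1) (1,6)
{Ayfb, Ayfe, Ayfd} → row (3,2) (3,2) (2,1) (1,6)
{Azgb, Azge} → row (4,1) (4,1) (1,0) (5,3)
{Azgd} → row (4,1) (4,1) (1,0) (2,1)
{Azfb, Azfe} → row (3,2) (3,2) (1,0) (5,3)
{Azfd} → row (3,2) (3,2) (1,0) (2,1)
That's 9 distinct rows out of 24 strategies.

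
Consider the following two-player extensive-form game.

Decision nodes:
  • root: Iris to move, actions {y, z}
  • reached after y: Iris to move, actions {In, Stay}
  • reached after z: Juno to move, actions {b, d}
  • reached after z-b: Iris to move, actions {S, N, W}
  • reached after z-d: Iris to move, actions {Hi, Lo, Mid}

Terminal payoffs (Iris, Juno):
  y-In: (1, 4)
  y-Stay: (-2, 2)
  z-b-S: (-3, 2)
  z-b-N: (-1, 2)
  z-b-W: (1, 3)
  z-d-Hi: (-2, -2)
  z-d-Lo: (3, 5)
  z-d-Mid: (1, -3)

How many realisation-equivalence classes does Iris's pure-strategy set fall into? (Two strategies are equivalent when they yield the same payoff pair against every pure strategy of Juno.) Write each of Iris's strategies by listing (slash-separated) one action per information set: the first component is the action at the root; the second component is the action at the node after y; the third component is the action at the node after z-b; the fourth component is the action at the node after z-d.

11

Iris has 36 pure strategies: y/In/S/Hi, y/In/S/Lo, y/In/S/Mid, y/In/N/Hi, y/In/N/Lo, y/In/N/Mid, y/In/W/Hi, y/In/W/Lo, y/In/W/Mid, y/Stay/S/Hi, y/Stay/S/Lo, y/Stay/S/Mid, y/Stay/N/Hi, y/Stay/N/Lo, y/Stay/N/Mid, y/Stay/W/Hi, y/Stay/W/Lo, y/Stay/W/Mid, z/In/S/Hi, z/In/S/Lo, z/In/S/Mid, z/In/N/Hi, z/In/N/Lo, z/In/N/Mid, z/In/W/Hi, z/In/W/Lo, z/In/W/Mid, z/Stay/S/Hi, z/Stay/S/Lo, z/Stay/S/Mid, z/Stay/N/Hi, z/Stay/N/Lo, z/Stay/N/Mid, z/Stay/W/Hi, z/Stay/W/Lo, z/Stay/W/Mid. Columns: b, d.
{y/In/S/Hi, y/In/S/Lo, y/In/S/Mid, y/In/N/Hi, y/In/N/Lo, y/In/N/Mid, y/In/W/Hi, y/In/W/Lo, y/In/W/Mid} → row (1,4) (1,4)
{y/Stay/S/Hi, y/Stay/S/Lo, y/Stay/S/Mid, y/Stay/N/Hi, y/Stay/N/Lo, y/Stay/N/Mid, y/Stay/W/Hi, y/Stay/W/Lo, y/Stay/W/Mid} → row (-2,2) (-2,2)
{z/In/S/Hi, z/Stay/S/Hi} → row (-3,2) (-2,-2)
{z/In/S/Lo, z/Stay/S/Lo} → row (-3,2) (3,5)
{z/In/S/Mid, z/Stay/S/Mid} → row (-3,2) (1,-3)
{z/In/N/Hi, z/Stay/N/Hi} → row (-1,2) (-2,-2)
{z/In/N/Lo, z/Stay/N/Lo} → row (-1,2) (3,5)
{z/In/N/Mid, z/Stay/N/Mid} → row (-1,2) (1,-3)
{z/In/W/Hi, z/Stay/W/Hi} → row (1,3) (-2,-2)
{z/In/W/Lo, z/Stay/W/Lo} → row (1,3) (3,5)
{z/In/W/Mid, z/Stay/W/Mid} → row (1,3) (1,-3)
That's 11 distinct rows out of 36 strategies.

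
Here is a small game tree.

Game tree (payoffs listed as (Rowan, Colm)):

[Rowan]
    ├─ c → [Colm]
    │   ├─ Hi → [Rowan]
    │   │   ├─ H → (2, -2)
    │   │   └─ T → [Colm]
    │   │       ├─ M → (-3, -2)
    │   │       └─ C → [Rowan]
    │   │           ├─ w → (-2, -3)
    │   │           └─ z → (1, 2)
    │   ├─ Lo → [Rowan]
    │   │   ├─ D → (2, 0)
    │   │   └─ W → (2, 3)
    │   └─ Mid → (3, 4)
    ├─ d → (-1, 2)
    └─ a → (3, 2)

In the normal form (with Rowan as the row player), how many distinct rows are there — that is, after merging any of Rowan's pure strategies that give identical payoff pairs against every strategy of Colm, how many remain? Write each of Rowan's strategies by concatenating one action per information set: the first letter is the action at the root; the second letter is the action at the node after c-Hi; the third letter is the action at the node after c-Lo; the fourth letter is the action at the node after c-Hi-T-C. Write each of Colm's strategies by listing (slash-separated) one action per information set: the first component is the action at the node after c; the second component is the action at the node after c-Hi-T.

8

Rowan has 24 pure strategies: cHDw, cHDz, cHWw, cHWz, cTDw, cTDz, cTWw, cTWz, dHDw, dHDz, dHWw, dHWz, dTDw, dTDz, dTWw, dTWz, aHDw, aHDz, aHWw, aHWz, aTDw, aTDz, aTWw, aTWz. Columns: Hi/M, Hi/C, Lo/M, Lo/C, Mid/M, Mid/C.
{cHDw, cHDz} → row (2,-2) (2,-2) (2,0) (2,0) (3,4) (3,4)
{cHWw, cHWz} → row (2,-2) (2,-2) (2,3) (2,3) (3,4) (3,4)
{cTDw} → row (-3,-2) (-2,-3) (2,0) (2,0) (3,4) (3,4)
{cTDz} → row (-3,-2) (1,2) (2,0) (2,0) (3,4) (3,4)
{cTWw} → row (-3,-2) (-2,-3) (2,3) (2,3) (3,4) (3,4)
{cTWz} → row (-3,-2) (1,2) (2,3) (2,3) (3,4) (3,4)
{dHDw, dHDz, dHWw, dHWz, dTDw, dTDz, dTWw, dTWz} → row (-1,2) (-1,2) (-1,2) (-1,2) (-1,2) (-1,2)
{aHDw, aHDz, aHWw, aHWz, aTDw, aTDz, aTWw, aTWz} → row (3,2) (3,2) (3,2) (3,2) (3,2) (3,2)
That's 8 distinct rows out of 24 strategies.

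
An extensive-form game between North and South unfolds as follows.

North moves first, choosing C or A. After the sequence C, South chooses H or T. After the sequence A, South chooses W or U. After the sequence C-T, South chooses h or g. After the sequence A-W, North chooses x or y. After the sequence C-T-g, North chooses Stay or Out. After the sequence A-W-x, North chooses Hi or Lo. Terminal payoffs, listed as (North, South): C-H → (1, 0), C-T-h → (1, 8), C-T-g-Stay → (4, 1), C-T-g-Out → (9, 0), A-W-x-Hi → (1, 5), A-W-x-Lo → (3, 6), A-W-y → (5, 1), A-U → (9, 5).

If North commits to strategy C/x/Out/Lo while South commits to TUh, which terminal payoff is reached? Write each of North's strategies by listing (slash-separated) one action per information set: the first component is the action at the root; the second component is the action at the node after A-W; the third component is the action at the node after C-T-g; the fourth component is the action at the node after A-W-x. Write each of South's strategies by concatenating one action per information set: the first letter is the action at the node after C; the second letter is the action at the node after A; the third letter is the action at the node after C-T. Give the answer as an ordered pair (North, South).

(1, 8)

Trace the play path from the root:
  North plays C
  South plays T at [C]
  South plays h at [C-T]
→ terminal payoff (1, 8).
(North's choice at the node after A-W is never reached on this path, so it doesn't affect the outcome.)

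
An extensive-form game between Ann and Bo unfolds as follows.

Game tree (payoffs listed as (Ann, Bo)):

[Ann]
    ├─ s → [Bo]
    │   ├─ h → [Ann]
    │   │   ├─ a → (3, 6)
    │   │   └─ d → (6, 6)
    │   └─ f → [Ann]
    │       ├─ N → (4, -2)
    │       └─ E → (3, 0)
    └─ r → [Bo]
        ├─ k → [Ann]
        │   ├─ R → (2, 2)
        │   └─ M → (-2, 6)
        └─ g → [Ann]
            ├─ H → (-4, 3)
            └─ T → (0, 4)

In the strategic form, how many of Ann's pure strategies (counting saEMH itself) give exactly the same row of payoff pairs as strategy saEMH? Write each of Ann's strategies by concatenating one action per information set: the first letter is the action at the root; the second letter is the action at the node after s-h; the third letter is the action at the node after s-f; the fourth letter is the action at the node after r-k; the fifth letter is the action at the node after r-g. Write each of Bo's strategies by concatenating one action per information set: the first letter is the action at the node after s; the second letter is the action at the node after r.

4

Row for saEMH (columns hk, hg, fk, fg): (3,6) (3,6) (3,0) (3,0).
Under saEMH, Ann's choice at the node after r-k and at the node after r-g can never be reached regardless of what Bo does, so varying those choices leaves every outcome unchanged.
Holding the reachable choices fixed and varying the unreachable ones freely already gives 2 × 2 = 4 equivalent strategies.
No other strategy reproduces this row, so those 4 are the full class: saERH, saERT, saEMH, saEMT.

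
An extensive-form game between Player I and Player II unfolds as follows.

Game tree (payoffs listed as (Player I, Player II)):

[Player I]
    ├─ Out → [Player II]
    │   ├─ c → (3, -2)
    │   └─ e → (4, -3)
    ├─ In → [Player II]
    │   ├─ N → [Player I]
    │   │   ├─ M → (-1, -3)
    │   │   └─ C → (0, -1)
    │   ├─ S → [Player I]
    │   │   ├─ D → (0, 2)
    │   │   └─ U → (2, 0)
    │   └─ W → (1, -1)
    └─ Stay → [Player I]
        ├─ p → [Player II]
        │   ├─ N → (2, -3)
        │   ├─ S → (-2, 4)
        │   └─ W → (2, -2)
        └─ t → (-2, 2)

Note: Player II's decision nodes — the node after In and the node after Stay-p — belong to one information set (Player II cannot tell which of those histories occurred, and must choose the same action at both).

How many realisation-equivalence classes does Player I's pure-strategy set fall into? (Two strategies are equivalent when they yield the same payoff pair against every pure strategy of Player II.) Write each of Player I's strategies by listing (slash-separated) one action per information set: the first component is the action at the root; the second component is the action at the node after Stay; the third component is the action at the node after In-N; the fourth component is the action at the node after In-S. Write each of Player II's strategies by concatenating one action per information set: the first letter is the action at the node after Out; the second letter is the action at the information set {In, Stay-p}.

7

Player I has 24 pure strategies: Out/p/M/D, Out/p/M/U, Out/p/C/D, Out/p/C/U, Out/t/M/D, Out/t/M/U, Out/t/C/D, Out/t/C/U, In/p/M/D, In/p/M/U, In/p/C/D, In/p/C/U, In/t/M/D, In/t/M/U, In/t/C/D, In/t/C/U, Stay/p/M/D, Stay/p/M/U, Stay/p/C/D, Stay/p/C/U, Stay/t/M/D, Stay/t/M/U, Stay/t/C/D, Stay/t/C/U. Columns: cN, cS, cW, eN, eS, eW.
{Out/p/M/D, Out/p/M/U, Out/p/C/D, Out/p/C/U, Out/t/M/D, Out/t/M/U, Out/t/C/D, Out/t/C/U} → row (3,-2) (3,-2) (3,-2) (4,-3) (4,-3) (4,-3)
{In/p/M/D, In/t/M/D} → row (-1,-3) (0,2) (1,-1) (-1,-3) (0,2) (1,-1)
{In/p/M/U, In/t/M/U} → row (-1,-3) (2,0) (1,-1) (-1,-3) (2,0) (1,-1)
{In/p/C/D, In/t/C/D} → row (0,-1) (0,2) (1,-1) (0,-1) (0,2) (1,-1)
{In/p/C/U, In/t/C/U} → row (0,-1) (2,0) (1,-1) (0,-1) (2,0) (1,-1)
{Stay/p/M/D, Stay/p/M/U, Stay/p/C/D, Stay/p/C/U} → row (2,-3) (-2,4) (2,-2) (2,-3) (-2,4) (2,-2)
{Stay/t/M/D, Stay/t/M/U, Stay/t/C/D, Stay/t/C/U} → row (-2,2) (-2,2) (-2,2) (-2,2) (-2,2) (-2,2)
That's 7 distinct rows out of 24 strategies.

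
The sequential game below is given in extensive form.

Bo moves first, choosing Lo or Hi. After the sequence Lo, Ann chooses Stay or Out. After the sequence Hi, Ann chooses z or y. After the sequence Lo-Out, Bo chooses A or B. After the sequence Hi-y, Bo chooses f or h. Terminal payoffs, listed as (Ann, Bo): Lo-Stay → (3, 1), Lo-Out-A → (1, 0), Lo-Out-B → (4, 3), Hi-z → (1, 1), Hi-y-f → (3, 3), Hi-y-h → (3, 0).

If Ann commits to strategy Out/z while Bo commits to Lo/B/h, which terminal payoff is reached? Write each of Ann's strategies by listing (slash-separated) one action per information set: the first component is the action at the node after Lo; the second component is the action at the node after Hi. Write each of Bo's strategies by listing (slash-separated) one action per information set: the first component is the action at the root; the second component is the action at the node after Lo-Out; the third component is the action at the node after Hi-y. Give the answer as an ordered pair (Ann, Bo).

Trace the play path from the root:
  Bo plays Lo
  Ann plays Out at [Lo]
  Bo plays B at [Lo-Out]
→ terminal payoff (4, 3).
(Ann's choice at the node after Hi is never reached on this path, so it doesn't affect the outcome.)

(4, 3)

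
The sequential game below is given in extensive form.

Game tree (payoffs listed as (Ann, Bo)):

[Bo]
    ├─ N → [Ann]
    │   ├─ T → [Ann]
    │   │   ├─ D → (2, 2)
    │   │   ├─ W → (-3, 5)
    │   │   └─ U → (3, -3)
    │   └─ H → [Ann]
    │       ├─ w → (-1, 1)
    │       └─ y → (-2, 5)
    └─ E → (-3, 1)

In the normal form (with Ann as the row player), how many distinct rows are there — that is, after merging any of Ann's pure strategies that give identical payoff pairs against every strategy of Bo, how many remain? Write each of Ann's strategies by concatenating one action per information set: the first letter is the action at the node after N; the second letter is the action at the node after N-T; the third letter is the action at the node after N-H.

5

Ann has 12 pure strategies: TDw, TDy, TWw, TWy, TUw, TUy, HDw, HDy, HWw, HWy, HUw, HUy. Columns: N, E.
{TDw, TDy} → row (2,2) (-3,1)
{TWw, TWy} → row (-3,5) (-3,1)
{TUw, TUy} → row (3,-3) (-3,1)
{HDw, HWw, HUw} → row (-1,1) (-3,1)
{HDy, HWy, HUy} → row (-2,5) (-3,1)
That's 5 distinct rows out of 12 strategies.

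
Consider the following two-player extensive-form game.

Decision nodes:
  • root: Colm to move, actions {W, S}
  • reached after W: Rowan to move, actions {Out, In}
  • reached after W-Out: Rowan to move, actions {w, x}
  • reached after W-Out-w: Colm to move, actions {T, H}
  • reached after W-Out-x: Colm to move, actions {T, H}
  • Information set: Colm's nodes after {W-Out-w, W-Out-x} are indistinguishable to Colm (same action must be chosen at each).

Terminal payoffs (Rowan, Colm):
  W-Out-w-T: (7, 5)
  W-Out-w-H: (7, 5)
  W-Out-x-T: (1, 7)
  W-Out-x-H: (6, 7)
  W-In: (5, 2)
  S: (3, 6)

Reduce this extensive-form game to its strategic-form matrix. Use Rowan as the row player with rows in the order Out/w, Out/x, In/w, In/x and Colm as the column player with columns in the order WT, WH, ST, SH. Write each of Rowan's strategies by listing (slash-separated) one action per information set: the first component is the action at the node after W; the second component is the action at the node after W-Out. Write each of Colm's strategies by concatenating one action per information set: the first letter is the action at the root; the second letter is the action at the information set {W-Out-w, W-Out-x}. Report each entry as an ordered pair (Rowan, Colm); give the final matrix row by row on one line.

Out/w: (7,5) (7,5) (3,6) (3,6) | Out/x: (1,7) (6,7) (3,6) (3,6) | In/w: (5,2) (5,2) (3,6) (3,6) | In/x: (5,2) (5,2) (3,6) (3,6)

            WT       WH       ST       SH
Out/w    (7,5)    (7,5)    (3,6)    (3,6)
Out/x    (1,7)    (6,7)    (3,6)    (3,6)
 In/w    (5,2)    (5,2)    (3,6)    (3,6)
 In/x    (5,2)    (5,2)    (3,6)    (3,6)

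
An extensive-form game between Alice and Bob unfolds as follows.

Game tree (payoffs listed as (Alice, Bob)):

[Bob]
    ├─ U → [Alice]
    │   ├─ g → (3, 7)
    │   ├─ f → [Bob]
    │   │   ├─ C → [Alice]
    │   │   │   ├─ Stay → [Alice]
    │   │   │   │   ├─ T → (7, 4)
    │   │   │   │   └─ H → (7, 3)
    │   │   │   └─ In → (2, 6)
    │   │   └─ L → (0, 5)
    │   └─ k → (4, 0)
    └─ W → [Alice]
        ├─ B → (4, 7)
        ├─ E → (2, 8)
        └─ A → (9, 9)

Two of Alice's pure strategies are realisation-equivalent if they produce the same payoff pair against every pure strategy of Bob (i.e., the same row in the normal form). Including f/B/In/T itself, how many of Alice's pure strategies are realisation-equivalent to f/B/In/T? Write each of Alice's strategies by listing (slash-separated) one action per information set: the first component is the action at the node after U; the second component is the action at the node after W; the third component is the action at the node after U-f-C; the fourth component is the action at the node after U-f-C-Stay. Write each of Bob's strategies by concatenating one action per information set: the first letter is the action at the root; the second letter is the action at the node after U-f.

Row for f/B/In/T (columns UC, UL, WC, WL): (2,6) (0,5) (4,7) (4,7).
Under f/B/In/T, Alice's choice at the node after U-f-C-Stay can never be reached regardless of what Bob does, so varying those choices leaves every outcome unchanged.
Holding the reachable choices fixed and varying the unreachable one freely already gives 2 equivalent strategies.
No other strategy reproduces this row, so those 2 are the full class: f/B/In/T, f/B/In/H.

2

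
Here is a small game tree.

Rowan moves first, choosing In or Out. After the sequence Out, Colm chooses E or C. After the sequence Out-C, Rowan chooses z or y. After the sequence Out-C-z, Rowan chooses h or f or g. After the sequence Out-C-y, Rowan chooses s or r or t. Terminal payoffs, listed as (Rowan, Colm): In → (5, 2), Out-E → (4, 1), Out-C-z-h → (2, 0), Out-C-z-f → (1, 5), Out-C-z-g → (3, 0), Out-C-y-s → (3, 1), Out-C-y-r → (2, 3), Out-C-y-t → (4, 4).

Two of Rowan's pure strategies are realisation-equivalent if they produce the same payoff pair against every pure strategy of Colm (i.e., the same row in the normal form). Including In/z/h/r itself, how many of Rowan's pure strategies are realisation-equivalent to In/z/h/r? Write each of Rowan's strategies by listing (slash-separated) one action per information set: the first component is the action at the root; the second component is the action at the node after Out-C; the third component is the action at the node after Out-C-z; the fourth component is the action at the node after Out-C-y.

18

Row for In/z/h/r (columns E, C): (5,2) (5,2).
Under In/z/h/r, Rowan's choice at the node after Out-C and at the node after Out-C-z and at the node after Out-C-y can never be reached regardless of what Colm does, so varying those choices leaves every outcome unchanged.
Holding the reachable choices fixed and varying the unreachable ones freely already gives 2 × 3 × 3 = 18 equivalent strategies.
No other strategy reproduces this row, so those 18 are the full class: In/z/h/s, In/z/h/r, In/z/h/t, In/z/f/s, In/z/f/r, In/z/f/t, In/z/g/s, In/z/g/r, In/z/g/t, In/y/h/s, In/y/h/r, In/y/h/t, In/y/f/s, In/y/f/r, In/y/f/t, In/y/g/s, In/y/g/r, In/y/g/t.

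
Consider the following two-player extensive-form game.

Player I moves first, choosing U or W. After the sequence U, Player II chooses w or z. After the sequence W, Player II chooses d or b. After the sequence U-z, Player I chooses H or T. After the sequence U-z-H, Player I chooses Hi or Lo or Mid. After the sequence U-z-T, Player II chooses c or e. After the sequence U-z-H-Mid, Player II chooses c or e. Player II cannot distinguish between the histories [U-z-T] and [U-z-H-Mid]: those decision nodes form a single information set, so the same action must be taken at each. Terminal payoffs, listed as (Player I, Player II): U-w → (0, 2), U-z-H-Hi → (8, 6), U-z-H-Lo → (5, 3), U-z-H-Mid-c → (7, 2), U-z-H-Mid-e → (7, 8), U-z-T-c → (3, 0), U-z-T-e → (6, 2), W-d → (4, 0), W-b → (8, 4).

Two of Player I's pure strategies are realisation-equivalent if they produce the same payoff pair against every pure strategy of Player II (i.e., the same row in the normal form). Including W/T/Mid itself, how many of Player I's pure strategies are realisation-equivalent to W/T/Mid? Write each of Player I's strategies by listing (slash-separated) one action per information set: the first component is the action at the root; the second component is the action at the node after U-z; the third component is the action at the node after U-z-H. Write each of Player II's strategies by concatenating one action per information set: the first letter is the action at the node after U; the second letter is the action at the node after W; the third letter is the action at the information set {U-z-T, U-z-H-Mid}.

6

Row for W/T/Mid (columns wdc, wde, wbc, wbe, zdc, zde, zbc, zbe): (4,0) (4,0) (8,4) (8,4) (4,0) (4,0) (8,4) (8,4).
Under W/T/Mid, Player I's choice at the node after U-z and at the node after U-z-H can never be reached regardless of what Player II does, so varying those choices leaves every outcome unchanged.
Holding the reachable choices fixed and varying the unreachable ones freely already gives 2 × 3 = 6 equivalent strategies.
No other strategy reproduces this row, so those 6 are the full class: W/H/Hi, W/H/Lo, W/H/Mid, W/T/Hi, W/T/Lo, W/T/Mid.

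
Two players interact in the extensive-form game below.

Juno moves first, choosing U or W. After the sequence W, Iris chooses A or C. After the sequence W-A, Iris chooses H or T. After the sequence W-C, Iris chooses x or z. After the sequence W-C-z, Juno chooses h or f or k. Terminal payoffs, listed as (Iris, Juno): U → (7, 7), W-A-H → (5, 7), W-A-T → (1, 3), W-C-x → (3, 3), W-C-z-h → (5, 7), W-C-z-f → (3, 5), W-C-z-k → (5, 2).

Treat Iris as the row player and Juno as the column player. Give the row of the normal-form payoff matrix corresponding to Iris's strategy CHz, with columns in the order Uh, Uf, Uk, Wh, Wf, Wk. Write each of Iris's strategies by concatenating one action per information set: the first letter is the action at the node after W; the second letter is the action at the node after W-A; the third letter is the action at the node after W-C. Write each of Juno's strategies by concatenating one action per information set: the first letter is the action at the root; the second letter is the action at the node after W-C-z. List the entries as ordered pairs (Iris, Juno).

(7,7) (7,7) (7,7) (5,7) (3,5) (5,2)

vs Uh: Juno plays U → (7, 7)
vs Uf: Juno plays U → (7, 7)
vs Uk: Juno plays U → (7, 7)
vs Wh: Juno plays W → Iris plays C at [W] → Iris plays z at [W-C] → Juno plays h at [W-C-z] → (5, 7)
vs Wf: Juno plays W → Iris plays C at [W] → Iris plays z at [W-C] → Juno plays f at [W-C-z] → (3, 5)
vs Wk: Juno plays W → Iris plays C at [W] → Iris plays z at [W-C] → Juno plays k at [W-C-z] → (5, 2)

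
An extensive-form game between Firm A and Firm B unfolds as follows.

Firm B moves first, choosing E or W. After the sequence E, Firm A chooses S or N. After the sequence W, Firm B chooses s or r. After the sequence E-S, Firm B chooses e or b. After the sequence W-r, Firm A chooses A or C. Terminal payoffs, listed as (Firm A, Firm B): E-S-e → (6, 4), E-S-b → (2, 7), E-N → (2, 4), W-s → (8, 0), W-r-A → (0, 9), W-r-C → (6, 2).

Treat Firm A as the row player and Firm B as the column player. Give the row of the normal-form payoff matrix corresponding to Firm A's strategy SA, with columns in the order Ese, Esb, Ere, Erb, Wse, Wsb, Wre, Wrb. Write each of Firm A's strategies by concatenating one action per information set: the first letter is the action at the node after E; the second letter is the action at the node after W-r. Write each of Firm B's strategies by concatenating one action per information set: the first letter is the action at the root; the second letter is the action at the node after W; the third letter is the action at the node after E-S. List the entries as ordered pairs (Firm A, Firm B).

(6,4) (2,7) (6,4) (2,7) (8,0) (8,0) (0,9) (0,9)

vs Ese: Firm B plays E → Firm A plays S at [E] → Firm B plays e at [E-S] → (6, 4)
vs Esb: Firm B plays E → Firm A plays S at [E] → Firm B plays b at [E-S] → (2, 7)
vs Ere: Firm B plays E → Firm A plays S at [E] → Firm B plays e at [E-S] → (6, 4)
vs Erb: Firm B plays E → Firm A plays S at [E] → Firm B plays b at [E-S] → (2, 7)
vs Wse: Firm B plays W → Firm B plays s at [W] → (8, 0)
vs Wsb: Firm B plays W → Firm B plays s at [W] → (8, 0)
vs Wre: Firm B plays W → Firm B plays r at [W] → Firm A plays A at [W-r] → (0, 9)
vs Wrb: Firm B plays W → Firm B plays r at [W] → Firm A plays A at [W-r] → (0, 9)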